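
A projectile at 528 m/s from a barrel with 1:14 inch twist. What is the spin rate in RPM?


twist_m = 14*0.0254 = 0.3556 m
spin = v/twist = 528/0.3556 = 1484.814 rev/s
RPM = spin*60 = 1484.814*60 ≈ 89089 RPM

89089 RPM


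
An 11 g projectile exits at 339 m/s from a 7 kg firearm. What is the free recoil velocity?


v_recoil = m_p * v_p / m_gun = 0.011 * 339 / 7 = 0.5327 m/s

0.5327 m/s


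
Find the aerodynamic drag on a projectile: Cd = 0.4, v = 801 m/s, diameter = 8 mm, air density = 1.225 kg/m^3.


A = pi*(d/2)^2 = pi*(8/2000)^2 = 5.02655e-05 m^2
Fd = 0.5*Cd*rho*A*v^2 = 0.5*0.4*1.225*5.02655e-05*801^2 = 7.901 N

7.901 N


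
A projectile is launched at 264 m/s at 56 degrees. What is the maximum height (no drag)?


H = (v0*sin(theta))^2 / (2g) = (264*sin(56°))^2 / (2*9.81) = 2442 m

2442 m


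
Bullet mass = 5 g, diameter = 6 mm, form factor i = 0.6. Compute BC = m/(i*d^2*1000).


BC = m/(i*d^2*1000) = 5/(0.6 * 6^2 * 1000) = 0.0002315

0.0002315


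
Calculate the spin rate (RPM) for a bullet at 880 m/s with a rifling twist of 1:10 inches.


twist_m = 10*0.0254 = 0.254 m
spin = v/twist = 880/0.254 = 3464.567 rev/s
RPM = spin*60 = 3464.567*60 ≈ 207874 RPM

207874 RPM


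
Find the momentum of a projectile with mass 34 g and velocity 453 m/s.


p = m*v = 0.034*453 = 15.4 kg·m/s

15.4 kg·m/s


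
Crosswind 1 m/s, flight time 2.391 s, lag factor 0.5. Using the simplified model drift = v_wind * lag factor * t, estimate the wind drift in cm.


drift = v_wind * lag * t = 1 * 0.5 * 2.391 = 1.1955 m ≈ 119.5 cm

119.5 cm


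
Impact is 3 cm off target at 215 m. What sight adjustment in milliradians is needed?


1 mrad subtends 1 cm per 10 m of range, so adj = error_cm / (dist_m / 10) = 3 / (215/10) = 0.1395 mrad

0.1395 mrad


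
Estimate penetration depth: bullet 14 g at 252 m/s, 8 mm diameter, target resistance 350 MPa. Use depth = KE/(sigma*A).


A = pi*(d/2)^2 = pi*(8/2)^2 = 50.2655 mm^2
E = 0.5*m*v^2 = 0.5*0.014*252^2 = 444.528 J
depth = E/(sigma*A) = 444.528 J / (350 MPa * 50.2655 mm^2) = 444.528/(350 * 50.2655) m = 0.0252674 m ≈ 25.27 mm

25.27 mm


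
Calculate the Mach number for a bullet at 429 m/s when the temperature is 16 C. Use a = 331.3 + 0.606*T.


a = 331.3 + 0.606*(16) = 340.996 m/s
M = v/a = 429/340.996 = 1.258

1.258


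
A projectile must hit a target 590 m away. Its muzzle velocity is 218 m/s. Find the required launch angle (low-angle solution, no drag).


sin(2*theta) = R*g/v0^2 = 590*9.81/218^2 = 0.121789, theta = arcsin(0.121789)/2 = 3.498°

3.498 degrees


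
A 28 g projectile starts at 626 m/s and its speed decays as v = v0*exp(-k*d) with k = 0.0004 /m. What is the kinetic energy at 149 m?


v = v0*exp(-k*d) = 626*exp(-0.0004*149) = 589.78 m/s
E = 0.5*m*v^2 = 0.5*0.028*589.78^2 = 4870 J

4870 J


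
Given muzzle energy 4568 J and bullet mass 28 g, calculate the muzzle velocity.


v = sqrt(2*E/m) = sqrt(2*4568/0.028) = 571.2 m/s

571.2 m/s


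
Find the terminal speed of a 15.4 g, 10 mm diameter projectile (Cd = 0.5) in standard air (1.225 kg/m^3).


A = pi*(d/2)^2 = pi*(10/2000)^2 = 7.85398e-05 m^2
vt = sqrt(2mg/(Cd*rho*A)) = sqrt(2*0.0154*9.81/(0.5 * 1.225 * 7.85398e-05)) = 79.25 m/s

79.25 m/s


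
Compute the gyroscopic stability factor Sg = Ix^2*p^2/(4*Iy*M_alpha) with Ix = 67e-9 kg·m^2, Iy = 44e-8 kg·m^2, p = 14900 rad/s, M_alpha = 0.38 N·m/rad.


Sg = Ix^2 * p^2 / (4 * Iy * M_alpha) = (67e-9)^2 * 14900^2 / (4 * 44e-8 * 0.38) = 1.49

1.49


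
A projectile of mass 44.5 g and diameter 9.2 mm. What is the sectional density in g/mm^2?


SD = m/d^2 = 44.5/9.2^2 = 0.5258 g/mm^2

0.5258 g/mm^2


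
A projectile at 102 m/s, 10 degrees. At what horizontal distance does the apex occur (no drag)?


R = v0^2*sin(2*theta)/g = 102^2*sin(2*10°)/9.81 = 362.73 m
apex_dist = R/2 = 362.73/2 = 181.4 m

181.4 m


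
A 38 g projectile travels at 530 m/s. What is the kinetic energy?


E = 0.5*m*v^2 = 0.5*0.038*530^2 = 5337 J

5337 J


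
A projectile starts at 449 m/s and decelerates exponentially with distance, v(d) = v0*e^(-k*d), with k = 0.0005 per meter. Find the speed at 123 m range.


v = v0*exp(-k*d) = 449*exp(-0.0005*123) = 422.2 m/s

422.2 m/s


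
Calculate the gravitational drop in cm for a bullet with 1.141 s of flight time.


drop = 0.5*g*t^2 = 0.5*9.81*1.141^2 = 6.38573 m ≈ 638.6 cm

638.6 cm


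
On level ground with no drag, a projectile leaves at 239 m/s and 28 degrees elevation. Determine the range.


R = v0^2 * sin(2*theta) / g = 239^2 * sin(2*28°) / 9.81 = 4827 m

4827 m


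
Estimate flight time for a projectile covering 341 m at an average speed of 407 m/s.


t = d/v = 341/407 = 0.8378 s

0.8378 s


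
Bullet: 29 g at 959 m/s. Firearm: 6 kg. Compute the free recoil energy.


v_r = m_p*v_p/m_gun = 0.029*959/6 = 4.63517 m/s, E_r = 0.5*m_gun*v_r^2 = 0.5*6*4.63517^2 = 64.45 J

64.45 J


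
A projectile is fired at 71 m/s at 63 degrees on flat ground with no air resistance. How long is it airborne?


T = 2*v0*sin(theta)/g = 2*71*sin(63°)/9.81 = 12.9 s

12.9 s


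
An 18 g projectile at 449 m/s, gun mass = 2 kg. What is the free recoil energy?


v_r = m_p*v_p/m_gun = 0.018*449/2 = 4.041 m/s, E_r = 0.5*m_gun*v_r^2 = 0.5*2*4.041^2 = 16.33 J

16.33 J


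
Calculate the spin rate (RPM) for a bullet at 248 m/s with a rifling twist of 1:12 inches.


twist_m = 12*0.0254 = 0.3048 m
spin = v/twist = 248/0.3048 = 813.6483 rev/s
RPM = spin*60 = 813.6483*60 ≈ 48819 RPM

48819 RPM


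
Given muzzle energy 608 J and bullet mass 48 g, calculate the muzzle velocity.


v = sqrt(2*E/m) = sqrt(2*608/0.048) = 159.2 m/s

159.2 m/s


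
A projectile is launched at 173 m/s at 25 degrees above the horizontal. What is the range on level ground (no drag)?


R = v0^2 * sin(2*theta) / g = 173^2 * sin(2*25°) / 9.81 = 2337 m

2337 m


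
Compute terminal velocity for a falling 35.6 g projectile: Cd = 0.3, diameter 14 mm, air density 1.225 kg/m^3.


A = pi*(d/2)^2 = pi*(14/2000)^2 = 1.53938e-04 m^2
vt = sqrt(2mg/(Cd*rho*A)) = sqrt(2*0.0356*9.81/(0.3 * 1.225 * 1.53938e-04)) = 111.1 m/s

111.1 m/s


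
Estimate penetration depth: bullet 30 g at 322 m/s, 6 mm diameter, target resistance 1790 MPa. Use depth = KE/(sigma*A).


A = pi*(d/2)^2 = pi*(6/2)^2 = 28.2743 mm^2
E = 0.5*m*v^2 = 0.5*0.03*322^2 = 1555.26 J
depth = E/(sigma*A) = 1555.26 J / (1790 MPa * 28.2743 mm^2) = 1555.26/(1790 * 28.2743) m = 0.0307296 m ≈ 30.73 mm

30.73 mm


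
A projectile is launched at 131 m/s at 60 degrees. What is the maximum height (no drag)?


H = (v0*sin(theta))^2 / (2g) = (131*sin(60°))^2 / (2*9.81) = 656 m

656 m


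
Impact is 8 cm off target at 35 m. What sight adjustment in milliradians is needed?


1 mrad subtends 1 cm per 10 m of range, so adj = error_cm / (dist_m / 10) = 8 / (35/10) = 2.286 mrad

2.286 mrad


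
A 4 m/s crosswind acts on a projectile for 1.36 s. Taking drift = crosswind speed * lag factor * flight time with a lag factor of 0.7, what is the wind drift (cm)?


drift = v_wind * lag * t = 4 * 0.7 * 1.36 = 3.808 m ≈ 380.8 cm

380.8 cm


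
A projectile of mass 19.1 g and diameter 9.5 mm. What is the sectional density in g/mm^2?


SD = m/d^2 = 19.1/9.5^2 = 0.2116 g/mm^2

0.2116 g/mm^2


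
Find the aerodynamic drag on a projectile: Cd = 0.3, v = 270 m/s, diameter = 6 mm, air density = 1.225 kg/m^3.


A = pi*(d/2)^2 = pi*(6/2000)^2 = 2.82743e-05 m^2
Fd = 0.5*Cd*rho*A*v^2 = 0.5*0.3*1.225*2.82743e-05*270^2 = 0.3787 N

0.3787 N


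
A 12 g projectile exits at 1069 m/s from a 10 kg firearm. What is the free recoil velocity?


v_recoil = m_p * v_p / m_gun = 0.012 * 1069 / 10 = 1.283 m/s

1.283 m/s


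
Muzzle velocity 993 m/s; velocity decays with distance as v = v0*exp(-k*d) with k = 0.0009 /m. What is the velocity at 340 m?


v = v0*exp(-k*d) = 993*exp(-0.0009*340) = 731.2 m/s

731.2 m/s


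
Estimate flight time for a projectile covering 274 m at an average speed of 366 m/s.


t = d/v = 274/366 = 0.7486 s

0.7486 s


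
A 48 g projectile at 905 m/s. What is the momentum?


p = m*v = 0.048*905 = 43.44 kg·m/s

43.44 kg·m/s


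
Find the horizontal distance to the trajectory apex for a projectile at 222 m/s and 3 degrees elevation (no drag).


R = v0^2*sin(2*theta)/g = 222^2*sin(2*3°)/9.81 = 525.136 m
apex_dist = R/2 = 525.136/2 = 262.6 m

262.6 m


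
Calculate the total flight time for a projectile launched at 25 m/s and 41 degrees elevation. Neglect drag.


T = 2*v0*sin(theta)/g = 2*25*sin(41°)/9.81 = 3.344 s

3.344 s


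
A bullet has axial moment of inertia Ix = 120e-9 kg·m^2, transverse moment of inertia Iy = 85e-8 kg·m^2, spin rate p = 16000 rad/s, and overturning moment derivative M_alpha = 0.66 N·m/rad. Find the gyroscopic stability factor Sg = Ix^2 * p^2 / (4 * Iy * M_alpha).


Sg = Ix^2 * p^2 / (4 * Iy * M_alpha) = (120e-9)^2 * 16000^2 / (4 * 85e-8 * 0.66) = 1.643

1.643


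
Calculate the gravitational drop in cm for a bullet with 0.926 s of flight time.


drop = 0.5*g*t^2 = 0.5*9.81*0.926^2 = 4.20592 m ≈ 420.6 cm

420.6 cm


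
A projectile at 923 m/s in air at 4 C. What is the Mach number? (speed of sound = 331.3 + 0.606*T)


a = 331.3 + 0.606*(4) = 333.724 m/s
M = v/a = 923/333.724 = 2.766

2.766


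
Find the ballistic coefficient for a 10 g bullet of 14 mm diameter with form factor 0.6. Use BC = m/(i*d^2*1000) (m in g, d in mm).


BC = m/(i*d^2*1000) = 10/(0.6 * 14^2 * 1000) = 8.503e-05

8.503e-05


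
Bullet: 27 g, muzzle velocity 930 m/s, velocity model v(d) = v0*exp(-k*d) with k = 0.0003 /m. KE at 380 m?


v = v0*exp(-k*d) = 930*exp(-0.0003*380) = 829.8 m/s
E = 0.5*m*v^2 = 0.5*0.027*829.8^2 = 9296 J

9296 J


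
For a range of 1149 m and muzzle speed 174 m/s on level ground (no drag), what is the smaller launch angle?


sin(2*theta) = R*g/v0^2 = 1149*9.81/174^2 = 0.372298, theta = arcsin(0.372298)/2 = 10.93°

10.93 degrees


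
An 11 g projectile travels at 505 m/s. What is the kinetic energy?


E = 0.5*m*v^2 = 0.5*0.011*505^2 = 1403 J

1403 J


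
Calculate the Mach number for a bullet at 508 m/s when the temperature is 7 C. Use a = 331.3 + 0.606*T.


a = 331.3 + 0.606*(7) = 335.542 m/s
M = v/a = 508/335.542 = 1.514

1.514


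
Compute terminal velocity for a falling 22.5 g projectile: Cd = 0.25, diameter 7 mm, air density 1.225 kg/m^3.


A = pi*(d/2)^2 = pi*(7/2000)^2 = 3.84845e-05 m^2
vt = sqrt(2mg/(Cd*rho*A)) = sqrt(2*0.0225*9.81/(0.25 * 1.225 * 3.84845e-05)) = 193.5 m/s

193.5 m/s


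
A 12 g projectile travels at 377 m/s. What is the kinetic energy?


E = 0.5*m*v^2 = 0.5*0.012*377^2 = 852.8 J

852.8 J


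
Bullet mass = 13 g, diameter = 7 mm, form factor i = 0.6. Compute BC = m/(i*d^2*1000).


BC = m/(i*d^2*1000) = 13/(0.6 * 7^2 * 1000) = 0.0004422

0.0004422


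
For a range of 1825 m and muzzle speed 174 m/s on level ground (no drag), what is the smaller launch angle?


sin(2*theta) = R*g/v0^2 = 1825*9.81/174^2 = 0.591335, theta = arcsin(0.591335)/2 = 18.13°

18.13 degrees


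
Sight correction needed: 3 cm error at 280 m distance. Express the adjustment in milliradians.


1 mrad subtends 1 cm per 10 m of range, so adj = error_cm / (dist_m / 10) = 3 / (280/10) = 0.1071 mrad

0.1071 mrad


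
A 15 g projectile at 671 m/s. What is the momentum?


p = m*v = 0.015*671 = 10.06 kg·m/s

10.06 kg·m/s


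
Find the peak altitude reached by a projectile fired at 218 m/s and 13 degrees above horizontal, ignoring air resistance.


H = (v0*sin(theta))^2 / (2g) = (218*sin(13°))^2 / (2*9.81) = 122.6 m

122.6 m


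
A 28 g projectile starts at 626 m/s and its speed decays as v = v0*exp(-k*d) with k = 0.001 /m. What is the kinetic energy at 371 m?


v = v0*exp(-k*d) = 626*exp(-0.001*371) = 431.968 m/s
E = 0.5*m*v^2 = 0.5*0.028*431.968^2 = 2612 J

2612 J


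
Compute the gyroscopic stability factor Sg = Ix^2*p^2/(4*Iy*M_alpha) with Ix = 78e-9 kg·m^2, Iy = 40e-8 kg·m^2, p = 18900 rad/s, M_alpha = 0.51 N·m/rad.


Sg = Ix^2 * p^2 / (4 * Iy * M_alpha) = (78e-9)^2 * 18900^2 / (4 * 40e-8 * 0.51) = 2.663

2.663


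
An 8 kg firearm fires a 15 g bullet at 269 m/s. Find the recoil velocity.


v_recoil = m_p * v_p / m_gun = 0.015 * 269 / 8 = 0.5044 m/s

0.5044 m/s


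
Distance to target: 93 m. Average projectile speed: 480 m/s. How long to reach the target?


t = d/v = 93/480 = 0.1938 s

0.1938 s


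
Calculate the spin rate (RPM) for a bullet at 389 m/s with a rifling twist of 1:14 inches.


twist_m = 14*0.0254 = 0.3556 m
spin = v/twist = 389/0.3556 = 1093.926 rev/s
RPM = spin*60 = 1093.926*60 ≈ 65636 RPM

65636 RPM


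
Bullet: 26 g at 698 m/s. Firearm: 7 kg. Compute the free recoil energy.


v_r = m_p*v_p/m_gun = 0.026*698/7 = 2.59257 m/s, E_r = 0.5*m_gun*v_r^2 = 0.5*7*2.59257^2 = 23.52 J

23.52 J


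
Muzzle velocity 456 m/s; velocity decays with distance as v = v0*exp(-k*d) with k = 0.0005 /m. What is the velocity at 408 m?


v = v0*exp(-k*d) = 456*exp(-0.0005*408) = 371.9 m/s

371.9 m/s


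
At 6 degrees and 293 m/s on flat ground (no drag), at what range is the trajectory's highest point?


R = v0^2*sin(2*theta)/g = 293^2*sin(2*6°)/9.81 = 1819.47 m
apex_dist = R/2 = 1819.47/2 = 909.7 m

909.7 m


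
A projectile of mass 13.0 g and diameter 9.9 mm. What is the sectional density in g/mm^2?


SD = m/d^2 = 13.0/9.9^2 = 0.1326 g/mm^2

0.1326 g/mm^2


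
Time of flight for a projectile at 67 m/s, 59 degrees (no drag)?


T = 2*v0*sin(theta)/g = 2*67*sin(59°)/9.81 = 11.71 s

11.71 s


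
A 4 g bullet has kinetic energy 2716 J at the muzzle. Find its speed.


v = sqrt(2*E/m) = sqrt(2*2716/0.004) = 1165 m/s

1165 m/s


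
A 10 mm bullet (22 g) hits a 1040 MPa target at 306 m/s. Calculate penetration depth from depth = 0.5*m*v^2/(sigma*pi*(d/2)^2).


A = pi*(d/2)^2 = pi*(10/2)^2 = 78.5398 mm^2
E = 0.5*m*v^2 = 0.5*0.022*306^2 = 1030 J
depth = E/(sigma*A) = 1030 J / (1040 MPa * 78.5398 mm^2) = 1030/(1040 * 78.5398) m = 0.0126099 m ≈ 12.61 mm

12.61 mm


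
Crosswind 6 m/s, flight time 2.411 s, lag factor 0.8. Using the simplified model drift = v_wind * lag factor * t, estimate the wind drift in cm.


drift = v_wind * lag * t = 6 * 0.8 * 2.411 = 11.5728 m ≈ 1157 cm

1157 cm


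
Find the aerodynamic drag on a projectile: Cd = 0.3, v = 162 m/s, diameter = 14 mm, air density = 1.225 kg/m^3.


A = pi*(d/2)^2 = pi*(14/2000)^2 = 1.53938e-04 m^2
Fd = 0.5*Cd*rho*A*v^2 = 0.5*0.3*1.225*1.53938e-04*162^2 = 0.7423 N

0.7423 N


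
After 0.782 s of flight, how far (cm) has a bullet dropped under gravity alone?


drop = 0.5*g*t^2 = 0.5*9.81*0.782^2 = 2.99953 m ≈ 300 cm

300 cm


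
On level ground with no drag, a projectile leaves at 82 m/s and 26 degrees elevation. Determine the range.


R = v0^2 * sin(2*theta) / g = 82^2 * sin(2*26°) / 9.81 = 540.1 m

540.1 m


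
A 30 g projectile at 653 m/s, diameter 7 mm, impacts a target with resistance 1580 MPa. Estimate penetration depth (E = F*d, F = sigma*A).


A = pi*(d/2)^2 = pi*(7/2)^2 = 38.4845 mm^2
E = 0.5*m*v^2 = 0.5*0.03*653^2 = 6396.13 J
depth = E/(sigma*A) = 6396.13 J / (1580 MPa * 38.4845 mm^2) = 6396.13/(1580 * 38.4845) m = 0.10519 m ≈ 105.2 mm

105.2 mm


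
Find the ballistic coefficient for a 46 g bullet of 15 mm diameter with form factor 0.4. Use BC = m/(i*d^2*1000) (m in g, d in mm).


BC = m/(i*d^2*1000) = 46/(0.4 * 15^2 * 1000) = 0.0005111

0.0005111


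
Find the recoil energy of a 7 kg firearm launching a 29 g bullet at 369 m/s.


v_r = m_p*v_p/m_gun = 0.029*369/7 = 1.52871 m/s, E_r = 0.5*m_gun*v_r^2 = 0.5*7*1.52871^2 = 8.179 J

8.179 J


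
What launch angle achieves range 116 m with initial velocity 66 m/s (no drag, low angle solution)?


sin(2*theta) = R*g/v0^2 = 116*9.81/66^2 = 0.26124, theta = arcsin(0.26124)/2 = 7.572°

7.572 degrees


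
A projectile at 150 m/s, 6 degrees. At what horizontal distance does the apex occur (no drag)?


R = v0^2*sin(2*theta)/g = 150^2*sin(2*6°)/9.81 = 476.862 m
apex_dist = R/2 = 476.862/2 = 238.4 m

238.4 m


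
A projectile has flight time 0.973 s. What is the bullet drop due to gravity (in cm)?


drop = 0.5*g*t^2 = 0.5*9.81*0.973^2 = 4.64371 m ≈ 464.4 cm

464.4 cm


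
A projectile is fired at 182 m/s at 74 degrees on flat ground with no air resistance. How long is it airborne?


T = 2*v0*sin(theta)/g = 2*182*sin(74°)/9.81 = 35.67 s

35.67 s


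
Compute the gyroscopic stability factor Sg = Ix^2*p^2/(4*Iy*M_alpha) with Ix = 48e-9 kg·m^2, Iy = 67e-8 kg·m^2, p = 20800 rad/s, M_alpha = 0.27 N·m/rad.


Sg = Ix^2 * p^2 / (4 * Iy * M_alpha) = (48e-9)^2 * 20800^2 / (4 * 67e-8 * 0.27) = 1.378

1.378


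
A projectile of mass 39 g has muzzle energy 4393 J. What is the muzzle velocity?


v = sqrt(2*E/m) = sqrt(2*4393/0.039) = 474.6 m/s

474.6 m/s


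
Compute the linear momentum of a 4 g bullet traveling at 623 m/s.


p = m*v = 0.004*623 = 2.492 kg·m/s

2.492 kg·m/s


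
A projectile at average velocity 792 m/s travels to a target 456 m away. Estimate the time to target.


t = d/v = 456/792 = 0.5758 s

0.5758 s


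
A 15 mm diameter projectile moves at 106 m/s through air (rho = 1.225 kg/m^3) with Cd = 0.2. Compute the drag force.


A = pi*(d/2)^2 = pi*(15/2000)^2 = 1.76715e-04 m^2
Fd = 0.5*Cd*rho*A*v^2 = 0.5*0.2*1.225*1.76715e-04*106^2 = 0.2432 N

0.2432 N


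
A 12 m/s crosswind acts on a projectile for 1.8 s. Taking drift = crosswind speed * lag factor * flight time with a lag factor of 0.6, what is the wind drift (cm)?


drift = v_wind * lag * t = 12 * 0.6 * 1.8 = 12.96 m ≈ 1296 cm

1296 cm


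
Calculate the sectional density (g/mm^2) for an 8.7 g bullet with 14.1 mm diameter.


SD = m/d^2 = 8.7/14.1^2 = 0.04376 g/mm^2

0.04376 g/mm^2


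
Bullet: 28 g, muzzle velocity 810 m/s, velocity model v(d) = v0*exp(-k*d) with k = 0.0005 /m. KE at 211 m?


v = v0*exp(-k*d) = 810*exp(-0.0005*211) = 728.898 m/s
E = 0.5*m*v^2 = 0.5*0.028*728.898^2 = 7438 J

7438 J


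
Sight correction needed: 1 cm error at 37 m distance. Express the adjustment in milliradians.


1 mrad subtends 1 cm per 10 m of range, so adj = error_cm / (dist_m / 10) = 1 / (37/10) = 0.2703 mrad

0.2703 mrad


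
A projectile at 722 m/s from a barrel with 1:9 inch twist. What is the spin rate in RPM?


twist_m = 9*0.0254 = 0.2286 m
spin = v/twist = 722/0.2286 = 3158.355 rev/s
RPM = spin*60 = 3158.355*60 ≈ 189501 RPM

189501 RPM


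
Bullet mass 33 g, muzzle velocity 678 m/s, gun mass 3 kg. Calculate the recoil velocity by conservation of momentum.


v_recoil = m_p * v_p / m_gun = 0.033 * 678 / 3 = 7.458 m/s

7.458 m/s


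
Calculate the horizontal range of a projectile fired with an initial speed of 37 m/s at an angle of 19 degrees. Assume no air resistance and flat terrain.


R = v0^2 * sin(2*theta) / g = 37^2 * sin(2*19°) / 9.81 = 85.92 m

85.92 m


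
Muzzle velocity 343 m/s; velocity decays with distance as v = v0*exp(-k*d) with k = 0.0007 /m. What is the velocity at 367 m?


v = v0*exp(-k*d) = 343*exp(-0.0007*367) = 265.3 m/s

265.3 m/s


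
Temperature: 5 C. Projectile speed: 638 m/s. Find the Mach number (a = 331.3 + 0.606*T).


a = 331.3 + 0.606*(5) = 334.33 m/s
M = v/a = 638/334.33 = 1.908

1.908


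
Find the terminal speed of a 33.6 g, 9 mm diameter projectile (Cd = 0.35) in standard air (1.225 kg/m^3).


A = pi*(d/2)^2 = pi*(9/2000)^2 = 6.36173e-05 m^2
vt = sqrt(2mg/(Cd*rho*A)) = sqrt(2*0.0336*9.81/(0.35 * 1.225 * 6.36173e-05)) = 155.5 m/s

155.5 m/s


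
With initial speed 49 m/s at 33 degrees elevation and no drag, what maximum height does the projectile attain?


H = (v0*sin(theta))^2 / (2g) = (49*sin(33°))^2 / (2*9.81) = 36.3 m

36.3 m


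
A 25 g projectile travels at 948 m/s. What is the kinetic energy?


E = 0.5*m*v^2 = 0.5*0.025*948^2 = 11234 J

11234 J


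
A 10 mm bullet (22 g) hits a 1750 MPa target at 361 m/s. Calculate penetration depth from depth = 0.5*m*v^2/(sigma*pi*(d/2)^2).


A = pi*(d/2)^2 = pi*(10/2)^2 = 78.5398 mm^2
E = 0.5*m*v^2 = 0.5*0.022*361^2 = 1433.53 J
depth = E/(sigma*A) = 1433.53 J / (1750 MPa * 78.5398 mm^2) = 1433.53/(1750 * 78.5398) m = 0.0104299 m ≈ 10.43 mm

10.43 mm


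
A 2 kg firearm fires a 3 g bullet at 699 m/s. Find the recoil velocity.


v_recoil = m_p * v_p / m_gun = 0.003 * 699 / 2 = 1.048 m/s

1.048 m/s


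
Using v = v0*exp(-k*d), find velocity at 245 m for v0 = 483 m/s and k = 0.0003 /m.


v = v0*exp(-k*d) = 483*exp(-0.0003*245) = 448.8 m/s

448.8 m/s


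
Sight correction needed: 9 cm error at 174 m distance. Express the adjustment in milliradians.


1 mrad subtends 1 cm per 10 m of range, so adj = error_cm / (dist_m / 10) = 9 / (174/10) = 0.5172 mrad

0.5172 mrad


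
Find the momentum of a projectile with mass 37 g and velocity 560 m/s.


p = m*v = 0.037*560 = 20.72 kg·m/s

20.72 kg·m/s


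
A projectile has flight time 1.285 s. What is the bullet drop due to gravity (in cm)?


drop = 0.5*g*t^2 = 0.5*9.81*1.285^2 = 8.09926 m ≈ 809.9 cm

809.9 cm


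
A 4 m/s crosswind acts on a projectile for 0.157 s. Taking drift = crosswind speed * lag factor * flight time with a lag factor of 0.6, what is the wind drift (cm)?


drift = v_wind * lag * t = 4 * 0.6 * 0.157 = 0.3768 m ≈ 37.68 cm

37.68 cm


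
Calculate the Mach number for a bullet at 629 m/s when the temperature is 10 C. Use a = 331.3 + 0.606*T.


a = 331.3 + 0.606*(10) = 337.36 m/s
M = v/a = 629/337.36 = 1.864

1.864


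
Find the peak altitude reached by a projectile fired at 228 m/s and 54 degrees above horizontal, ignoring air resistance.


H = (v0*sin(theta))^2 / (2g) = (228*sin(54°))^2 / (2*9.81) = 1734 m

1734 m


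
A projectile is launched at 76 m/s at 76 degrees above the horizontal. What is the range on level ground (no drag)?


R = v0^2 * sin(2*theta) / g = 76^2 * sin(2*76°) / 9.81 = 276.4 m

276.4 m


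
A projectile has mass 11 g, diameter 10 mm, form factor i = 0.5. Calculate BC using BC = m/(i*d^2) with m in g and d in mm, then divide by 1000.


BC = m/(i*d^2*1000) = 11/(0.5 * 10^2 * 1000) = 0.00022

0.00022


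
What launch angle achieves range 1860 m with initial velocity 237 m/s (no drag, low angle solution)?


sin(2*theta) = R*g/v0^2 = 1860*9.81/237^2 = 0.324852, theta = arcsin(0.324852)/2 = 9.478°

9.478 degrees


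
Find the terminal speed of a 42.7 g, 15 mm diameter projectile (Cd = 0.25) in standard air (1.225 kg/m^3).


A = pi*(d/2)^2 = pi*(15/2000)^2 = 1.76715e-04 m^2
vt = sqrt(2mg/(Cd*rho*A)) = sqrt(2*0.0427*9.81/(0.25 * 1.225 * 1.76715e-04)) = 124.4 m/s

124.4 m/s


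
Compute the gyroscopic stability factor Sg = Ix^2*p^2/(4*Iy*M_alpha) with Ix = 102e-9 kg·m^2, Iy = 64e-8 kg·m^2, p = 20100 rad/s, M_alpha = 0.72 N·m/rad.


Sg = Ix^2 * p^2 / (4 * Iy * M_alpha) = (102e-9)^2 * 20100^2 / (4 * 64e-8 * 0.72) = 2.28

2.28


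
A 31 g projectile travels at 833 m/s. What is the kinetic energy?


E = 0.5*m*v^2 = 0.5*0.031*833^2 = 10755 J

10755 J


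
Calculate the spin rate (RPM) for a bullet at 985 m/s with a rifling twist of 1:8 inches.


twist_m = 8*0.0254 = 0.2032 m
spin = v/twist = 985/0.2032 = 4847.441 rev/s
RPM = spin*60 = 4847.441*60 ≈ 290846 RPM

290846 RPM


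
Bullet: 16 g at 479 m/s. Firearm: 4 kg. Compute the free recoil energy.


v_r = m_p*v_p/m_gun = 0.016*479/4 = 1.916 m/s, E_r = 0.5*m_gun*v_r^2 = 0.5*4*1.916^2 = 7.342 J

7.342 J


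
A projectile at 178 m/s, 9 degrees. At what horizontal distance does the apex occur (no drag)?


R = v0^2*sin(2*theta)/g = 178^2*sin(2*9°)/9.81 = 998.052 m
apex_dist = R/2 = 998.052/2 = 499 m

499 m


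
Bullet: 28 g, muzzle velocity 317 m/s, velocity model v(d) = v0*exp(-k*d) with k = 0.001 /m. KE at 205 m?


v = v0*exp(-k*d) = 317*exp(-0.001*205) = 258.243 m/s
E = 0.5*m*v^2 = 0.5*0.028*258.243^2 = 933.7 J

933.7 J


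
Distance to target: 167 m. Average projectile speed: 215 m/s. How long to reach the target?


t = d/v = 167/215 = 0.7767 s

0.7767 s


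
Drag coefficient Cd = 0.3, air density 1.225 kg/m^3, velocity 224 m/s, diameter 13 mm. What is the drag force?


A = pi*(d/2)^2 = pi*(13/2000)^2 = 1.32732e-04 m^2
Fd = 0.5*Cd*rho*A*v^2 = 0.5*0.3*1.225*1.32732e-04*224^2 = 1.224 N

1.224 N


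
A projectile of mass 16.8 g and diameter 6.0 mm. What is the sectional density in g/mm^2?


SD = m/d^2 = 16.8/6.0^2 = 0.4667 g/mm^2

0.4667 g/mm^2


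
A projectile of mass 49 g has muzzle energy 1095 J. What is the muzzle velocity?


v = sqrt(2*E/m) = sqrt(2*1095/0.049) = 211.4 m/s

211.4 m/s


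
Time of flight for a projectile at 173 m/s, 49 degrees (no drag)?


T = 2*v0*sin(theta)/g = 2*173*sin(49°)/9.81 = 26.62 s

26.62 s


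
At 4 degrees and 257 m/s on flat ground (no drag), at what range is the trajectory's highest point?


R = v0^2*sin(2*theta)/g = 257^2*sin(2*4°)/9.81 = 937.028 m
apex_dist = R/2 = 937.028/2 = 468.5 m

468.5 m


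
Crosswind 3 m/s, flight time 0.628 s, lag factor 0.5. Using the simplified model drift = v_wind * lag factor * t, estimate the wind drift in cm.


drift = v_wind * lag * t = 3 * 0.5 * 0.628 = 0.942 m ≈ 94.2 cm

94.2 cm


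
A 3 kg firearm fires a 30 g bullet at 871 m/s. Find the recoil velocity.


v_recoil = m_p * v_p / m_gun = 0.03 * 871 / 3 = 8.71 m/s

8.71 m/s


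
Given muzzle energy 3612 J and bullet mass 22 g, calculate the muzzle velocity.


v = sqrt(2*E/m) = sqrt(2*3612/0.022) = 573 m/s

573 m/s


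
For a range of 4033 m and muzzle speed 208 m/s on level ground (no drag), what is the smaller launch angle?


sin(2*theta) = R*g/v0^2 = 4033*9.81/208^2 = 0.914472, theta = arcsin(0.914472)/2 = 33.07°

33.07 degrees


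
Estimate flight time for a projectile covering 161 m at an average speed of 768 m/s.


t = d/v = 161/768 = 0.2096 s

0.2096 s


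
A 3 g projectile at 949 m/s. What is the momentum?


p = m*v = 0.003*949 = 2.847 kg·m/s

2.847 kg·m/s


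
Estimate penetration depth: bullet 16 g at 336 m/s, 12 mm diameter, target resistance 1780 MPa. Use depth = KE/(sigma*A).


A = pi*(d/2)^2 = pi*(12/2)^2 = 113.097 mm^2
E = 0.5*m*v^2 = 0.5*0.016*336^2 = 903.168 J
depth = E/(sigma*A) = 903.168 J / (1780 MPa * 113.097 mm^2) = 903.168/(1780 * 113.097) m = 0.00448638 m ≈ 4.486 mm

4.486 mm


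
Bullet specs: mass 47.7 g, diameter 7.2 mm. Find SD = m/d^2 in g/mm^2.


SD = m/d^2 = 47.7/7.2^2 = 0.9201 g/mm^2

0.9201 g/mm^2


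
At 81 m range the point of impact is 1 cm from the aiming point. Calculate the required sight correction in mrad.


1 mrad subtends 1 cm per 10 m of range, so adj = error_cm / (dist_m / 10) = 1 / (81/10) = 0.1235 mrad

0.1235 mrad


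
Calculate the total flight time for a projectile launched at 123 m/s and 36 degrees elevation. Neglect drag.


T = 2*v0*sin(theta)/g = 2*123*sin(36°)/9.81 = 14.74 s

14.74 s


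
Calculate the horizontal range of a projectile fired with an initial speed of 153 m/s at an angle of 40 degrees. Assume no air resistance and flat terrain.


R = v0^2 * sin(2*theta) / g = 153^2 * sin(2*40°) / 9.81 = 2350 m

2350 m


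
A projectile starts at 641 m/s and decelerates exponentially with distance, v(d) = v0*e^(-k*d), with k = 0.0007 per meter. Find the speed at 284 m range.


v = v0*exp(-k*d) = 641*exp(-0.0007*284) = 525.4 m/s

525.4 m/s


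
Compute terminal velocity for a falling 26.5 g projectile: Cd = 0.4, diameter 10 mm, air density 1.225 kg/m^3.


A = pi*(d/2)^2 = pi*(10/2000)^2 = 7.85398e-05 m^2
vt = sqrt(2mg/(Cd*rho*A)) = sqrt(2*0.0265*9.81/(0.4 * 1.225 * 7.85398e-05)) = 116.2 m/s

116.2 m/s


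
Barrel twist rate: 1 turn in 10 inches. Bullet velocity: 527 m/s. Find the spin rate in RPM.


twist_m = 10*0.0254 = 0.254 m
spin = v/twist = 527/0.254 = 2074.803 rev/s
RPM = spin*60 = 2074.803*60 ≈ 124488 RPM

124488 RPM


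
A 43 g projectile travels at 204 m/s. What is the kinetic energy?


E = 0.5*m*v^2 = 0.5*0.043*204^2 = 894.7 J

894.7 J


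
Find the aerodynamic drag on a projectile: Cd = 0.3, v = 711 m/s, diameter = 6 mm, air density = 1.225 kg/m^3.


A = pi*(d/2)^2 = pi*(6/2000)^2 = 2.82743e-05 m^2
Fd = 0.5*Cd*rho*A*v^2 = 0.5*0.3*1.225*2.82743e-05*711^2 = 2.626 N

2.626 N


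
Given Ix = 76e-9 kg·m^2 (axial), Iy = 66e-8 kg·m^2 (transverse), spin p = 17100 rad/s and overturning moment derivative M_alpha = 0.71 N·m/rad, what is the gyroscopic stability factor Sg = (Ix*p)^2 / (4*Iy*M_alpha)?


Sg = Ix^2 * p^2 / (4 * Iy * M_alpha) = (76e-9)^2 * 17100^2 / (4 * 66e-8 * 0.71) = 0.9011

0.9011


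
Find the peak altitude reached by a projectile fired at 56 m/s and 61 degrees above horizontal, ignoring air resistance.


H = (v0*sin(theta))^2 / (2g) = (56*sin(61°))^2 / (2*9.81) = 122.3 m

122.3 m


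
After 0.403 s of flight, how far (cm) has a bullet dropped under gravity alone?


drop = 0.5*g*t^2 = 0.5*9.81*0.403^2 = 0.796616 m ≈ 79.66 cm

79.66 cm


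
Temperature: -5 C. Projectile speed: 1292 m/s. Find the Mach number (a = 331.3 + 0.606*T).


a = 331.3 + 0.606*(-5) = 328.27 m/s
M = v/a = 1292/328.27 = 3.936

3.936


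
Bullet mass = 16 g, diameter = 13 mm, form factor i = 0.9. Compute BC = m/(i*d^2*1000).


BC = m/(i*d^2*1000) = 16/(0.9 * 13^2 * 1000) = 0.0001052

0.0001052


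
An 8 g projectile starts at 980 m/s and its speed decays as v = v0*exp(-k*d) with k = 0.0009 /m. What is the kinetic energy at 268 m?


v = v0*exp(-k*d) = 980*exp(-0.0009*268) = 769.971 m/s
E = 0.5*m*v^2 = 0.5*0.008*769.971^2 = 2371 J

2371 J


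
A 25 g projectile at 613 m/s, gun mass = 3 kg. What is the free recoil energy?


v_r = m_p*v_p/m_gun = 0.025*613/3 = 5.10833 m/s, E_r = 0.5*m_gun*v_r^2 = 0.5*3*5.10833^2 = 39.14 J

39.14 J


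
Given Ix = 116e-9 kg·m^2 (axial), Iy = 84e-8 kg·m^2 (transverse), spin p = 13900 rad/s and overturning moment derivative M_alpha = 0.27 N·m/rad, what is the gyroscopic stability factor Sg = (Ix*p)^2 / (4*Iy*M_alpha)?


Sg = Ix^2 * p^2 / (4 * Iy * M_alpha) = (116e-9)^2 * 13900^2 / (4 * 84e-8 * 0.27) = 2.866

2.866


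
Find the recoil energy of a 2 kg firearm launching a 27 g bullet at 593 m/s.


v_r = m_p*v_p/m_gun = 0.027*593/2 = 8.0055 m/s, E_r = 0.5*m_gun*v_r^2 = 0.5*2*8.0055^2 = 64.09 J

64.09 J


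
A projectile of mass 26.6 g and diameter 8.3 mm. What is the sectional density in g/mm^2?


SD = m/d^2 = 26.6/8.3^2 = 0.3861 g/mm^2

0.3861 g/mm^2


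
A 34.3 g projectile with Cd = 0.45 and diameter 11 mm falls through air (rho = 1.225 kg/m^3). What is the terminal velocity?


A = pi*(d/2)^2 = pi*(11/2000)^2 = 9.50332e-05 m^2
vt = sqrt(2mg/(Cd*rho*A)) = sqrt(2*0.0343*9.81/(0.45 * 1.225 * 9.50332e-05)) = 113.3 m/s

113.3 m/s


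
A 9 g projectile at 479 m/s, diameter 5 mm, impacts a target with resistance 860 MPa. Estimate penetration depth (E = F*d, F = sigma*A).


A = pi*(d/2)^2 = pi*(5/2)^2 = 19.635 mm^2
E = 0.5*m*v^2 = 0.5*0.009*479^2 = 1032.48 J
depth = E/(sigma*A) = 1032.48 J / (860 MPa * 19.635 mm^2) = 1032.48/(860 * 19.635) m = 0.0611442 m ≈ 61.14 mm

61.14 mm


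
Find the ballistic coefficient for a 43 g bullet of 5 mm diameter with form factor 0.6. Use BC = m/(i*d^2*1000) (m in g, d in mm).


BC = m/(i*d^2*1000) = 43/(0.6 * 5^2 * 1000) = 0.002867

0.002867


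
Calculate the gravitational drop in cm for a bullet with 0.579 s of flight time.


drop = 0.5*g*t^2 = 0.5*9.81*0.579^2 = 1.64436 m ≈ 164.4 cm

164.4 cm


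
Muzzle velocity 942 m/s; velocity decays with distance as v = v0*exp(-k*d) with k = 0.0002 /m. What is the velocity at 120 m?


v = v0*exp(-k*d) = 942*exp(-0.0002*120) = 919.7 m/s

919.7 m/s


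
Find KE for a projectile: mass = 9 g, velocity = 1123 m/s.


E = 0.5*m*v^2 = 0.5*0.009*1123^2 = 5675 J

5675 J


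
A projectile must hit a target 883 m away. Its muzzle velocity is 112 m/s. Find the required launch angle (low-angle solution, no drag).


sin(2*theta) = R*g/v0^2 = 883*9.81/112^2 = 0.690548, theta = arcsin(0.690548)/2 = 21.84°

21.84 degrees


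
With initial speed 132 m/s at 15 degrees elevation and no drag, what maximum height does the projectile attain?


H = (v0*sin(theta))^2 / (2g) = (132*sin(15°))^2 / (2*9.81) = 59.49 m

59.49 m


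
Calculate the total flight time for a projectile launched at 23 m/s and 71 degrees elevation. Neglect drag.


T = 2*v0*sin(theta)/g = 2*23*sin(71°)/9.81 = 4.434 s

4.434 s


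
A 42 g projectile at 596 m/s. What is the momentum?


p = m*v = 0.042*596 = 25.03 kg·m/s

25.03 kg·m/s


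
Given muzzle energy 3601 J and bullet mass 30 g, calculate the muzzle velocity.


v = sqrt(2*E/m) = sqrt(2*3601/0.03) = 490 m/s

490 m/s


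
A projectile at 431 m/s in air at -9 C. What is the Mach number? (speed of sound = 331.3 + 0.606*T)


a = 331.3 + 0.606*(-9) = 325.846 m/s
M = v/a = 431/325.846 = 1.323

1.323


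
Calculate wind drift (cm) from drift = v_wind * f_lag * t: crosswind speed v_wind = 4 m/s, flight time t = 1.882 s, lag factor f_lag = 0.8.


drift = v_wind * lag * t = 4 * 0.8 * 1.882 = 6.0224 m ≈ 602.2 cm

602.2 cm


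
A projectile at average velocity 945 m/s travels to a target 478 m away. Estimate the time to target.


t = d/v = 478/945 = 0.5058 s

0.5058 s


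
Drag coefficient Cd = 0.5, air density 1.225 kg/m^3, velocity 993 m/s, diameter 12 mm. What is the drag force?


A = pi*(d/2)^2 = pi*(12/2000)^2 = 1.13097e-04 m^2
Fd = 0.5*Cd*rho*A*v^2 = 0.5*0.5*1.225*1.13097e-04*993^2 = 34.15 N

34.15 N


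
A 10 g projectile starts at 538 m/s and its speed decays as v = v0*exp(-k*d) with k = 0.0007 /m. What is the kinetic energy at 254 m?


v = v0*exp(-k*d) = 538*exp(-0.0007*254) = 450.365 m/s
E = 0.5*m*v^2 = 0.5*0.01*450.365^2 = 1014 J

1014 J


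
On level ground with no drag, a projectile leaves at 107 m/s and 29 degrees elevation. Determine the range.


R = v0^2 * sin(2*theta) / g = 107^2 * sin(2*29°) / 9.81 = 989.7 m

989.7 m


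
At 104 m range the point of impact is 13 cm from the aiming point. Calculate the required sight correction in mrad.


1 mrad subtends 1 cm per 10 m of range, so adj = error_cm / (dist_m / 10) = 13 / (104/10) = 1.25 mrad

1.25 mrad


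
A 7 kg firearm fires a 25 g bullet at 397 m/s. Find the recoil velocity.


v_recoil = m_p * v_p / m_gun = 0.025 * 397 / 7 = 1.418 m/s

1.418 m/s


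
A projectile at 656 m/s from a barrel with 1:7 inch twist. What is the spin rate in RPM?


twist_m = 7*0.0254 = 0.1778 m
spin = v/twist = 656/0.1778 = 3689.539 rev/s
RPM = spin*60 = 3689.539*60 ≈ 221372 RPM

221372 RPM


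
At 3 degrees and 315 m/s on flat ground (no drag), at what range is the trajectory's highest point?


R = v0^2*sin(2*theta)/g = 315^2*sin(2*3°)/9.81 = 1057.27 m
apex_dist = R/2 = 1057.27/2 = 528.6 m

528.6 m


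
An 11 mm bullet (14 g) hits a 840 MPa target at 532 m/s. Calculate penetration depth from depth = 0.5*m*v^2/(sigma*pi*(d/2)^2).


A = pi*(d/2)^2 = pi*(11/2)^2 = 95.0332 mm^2
E = 0.5*m*v^2 = 0.5*0.014*532^2 = 1981.17 J
depth = E/(sigma*A) = 1981.17 J / (840 MPa * 95.0332 mm^2) = 1981.17/(840 * 95.0332) m = 0.024818 m ≈ 24.82 mm

24.82 mm


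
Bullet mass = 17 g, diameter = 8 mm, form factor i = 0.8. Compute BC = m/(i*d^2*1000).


BC = m/(i*d^2*1000) = 17/(0.8 * 8^2 * 1000) = 0.000332

0.000332


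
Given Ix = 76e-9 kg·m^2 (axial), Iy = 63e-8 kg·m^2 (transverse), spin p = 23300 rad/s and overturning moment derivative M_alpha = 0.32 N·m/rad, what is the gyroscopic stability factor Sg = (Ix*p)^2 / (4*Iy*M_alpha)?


Sg = Ix^2 * p^2 / (4 * Iy * M_alpha) = (76e-9)^2 * 23300^2 / (4 * 63e-8 * 0.32) = 3.889

3.889


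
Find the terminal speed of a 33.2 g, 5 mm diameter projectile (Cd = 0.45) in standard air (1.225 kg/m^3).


A = pi*(d/2)^2 = pi*(5/2000)^2 = 1.96350e-05 m^2
vt = sqrt(2mg/(Cd*rho*A)) = sqrt(2*0.0332*9.81/(0.45 * 1.225 * 1.96350e-05)) = 245.3 m/s

245.3 m/s


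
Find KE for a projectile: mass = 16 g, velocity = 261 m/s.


E = 0.5*m*v^2 = 0.5*0.016*261^2 = 545 J

545 J


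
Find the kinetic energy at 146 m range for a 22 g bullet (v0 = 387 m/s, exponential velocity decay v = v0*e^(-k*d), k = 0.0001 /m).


v = v0*exp(-k*d) = 387*exp(-0.0001*146) = 381.391 m/s
E = 0.5*m*v^2 = 0.5*0.022*381.391^2 = 1600 J

1600 J


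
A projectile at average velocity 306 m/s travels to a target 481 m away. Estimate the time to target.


t = d/v = 481/306 = 1.572 s

1.572 s


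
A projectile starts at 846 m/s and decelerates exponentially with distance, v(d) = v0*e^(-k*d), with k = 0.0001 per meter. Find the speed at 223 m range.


v = v0*exp(-k*d) = 846*exp(-0.0001*223) = 827.3 m/s

827.3 m/s


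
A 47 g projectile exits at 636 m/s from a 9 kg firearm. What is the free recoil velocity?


v_recoil = m_p * v_p / m_gun = 0.047 * 636 / 9 = 3.321 m/s

3.321 m/s


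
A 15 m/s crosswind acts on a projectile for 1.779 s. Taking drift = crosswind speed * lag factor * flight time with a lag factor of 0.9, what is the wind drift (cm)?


drift = v_wind * lag * t = 15 * 0.9 * 1.779 = 24.0165 m ≈ 2402 cm

2402 cm


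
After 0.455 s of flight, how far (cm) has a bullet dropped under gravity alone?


drop = 0.5*g*t^2 = 0.5*9.81*0.455^2 = 1.01546 m ≈ 101.5 cm

101.5 cm


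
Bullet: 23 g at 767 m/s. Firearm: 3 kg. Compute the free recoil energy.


v_r = m_p*v_p/m_gun = 0.023*767/3 = 5.88033 m/s, E_r = 0.5*m_gun*v_r^2 = 0.5*3*5.88033^2 = 51.87 J

51.87 J


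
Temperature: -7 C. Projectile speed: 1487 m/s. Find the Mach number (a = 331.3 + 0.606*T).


a = 331.3 + 0.606*(-7) = 327.058 m/s
M = v/a = 1487/327.058 = 4.547

4.547


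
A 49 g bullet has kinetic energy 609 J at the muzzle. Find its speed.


v = sqrt(2*E/m) = sqrt(2*609/0.049) = 157.7 m/s

157.7 m/s


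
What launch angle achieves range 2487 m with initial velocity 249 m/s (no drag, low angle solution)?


sin(2*theta) = R*g/v0^2 = 2487*9.81/249^2 = 0.393501, theta = arcsin(0.393501)/2 = 11.59°

11.59 degrees


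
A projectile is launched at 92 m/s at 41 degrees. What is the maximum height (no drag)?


H = (v0*sin(theta))^2 / (2g) = (92*sin(41°))^2 / (2*9.81) = 185.7 m

185.7 m


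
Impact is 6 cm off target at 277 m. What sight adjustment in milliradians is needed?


1 mrad subtends 1 cm per 10 m of range, so adj = error_cm / (dist_m / 10) = 6 / (277/10) = 0.2166 mrad

0.2166 mrad


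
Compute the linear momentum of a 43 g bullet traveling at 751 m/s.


p = m*v = 0.043*751 = 32.29 kg·m/s

32.29 kg·m/s


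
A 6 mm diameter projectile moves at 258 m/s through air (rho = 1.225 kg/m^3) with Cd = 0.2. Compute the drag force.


A = pi*(d/2)^2 = pi*(6/2000)^2 = 2.82743e-05 m^2
Fd = 0.5*Cd*rho*A*v^2 = 0.5*0.2*1.225*2.82743e-05*258^2 = 0.2306 N

0.2306 N


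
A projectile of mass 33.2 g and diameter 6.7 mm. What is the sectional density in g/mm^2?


SD = m/d^2 = 33.2/6.7^2 = 0.7396 g/mm^2

0.7396 g/mm^2


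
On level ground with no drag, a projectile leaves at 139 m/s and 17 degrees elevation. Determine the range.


R = v0^2 * sin(2*theta) / g = 139^2 * sin(2*17°) / 9.81 = 1101 m

1101 m


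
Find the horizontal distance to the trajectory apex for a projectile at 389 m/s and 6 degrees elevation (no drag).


R = v0^2*sin(2*theta)/g = 389^2*sin(2*6°)/9.81 = 3207.07 m
apex_dist = R/2 = 3207.07/2 = 1604 m

1604 m


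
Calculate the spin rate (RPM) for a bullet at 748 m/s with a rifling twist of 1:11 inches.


twist_m = 11*0.0254 = 0.2794 m
spin = v/twist = 748/0.2794 = 2677.165 rev/s
RPM = spin*60 = 2677.165*60 ≈ 160630 RPM

160630 RPM
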